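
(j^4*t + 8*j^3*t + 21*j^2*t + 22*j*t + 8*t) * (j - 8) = j^5*t - 43*j^3*t - 146*j^2*t - 168*j*t - 64*t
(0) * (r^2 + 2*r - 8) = 0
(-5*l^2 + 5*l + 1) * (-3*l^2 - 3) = 15*l^4 - 15*l^3 + 12*l^2 - 15*l - 3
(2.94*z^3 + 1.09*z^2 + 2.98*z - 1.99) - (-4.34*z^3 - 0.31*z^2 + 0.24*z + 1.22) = 7.28*z^3 + 1.4*z^2 + 2.74*z - 3.21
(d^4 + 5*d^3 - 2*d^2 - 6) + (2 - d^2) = d^4 + 5*d^3 - 3*d^2 - 4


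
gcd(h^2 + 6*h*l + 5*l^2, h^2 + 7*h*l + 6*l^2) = h + l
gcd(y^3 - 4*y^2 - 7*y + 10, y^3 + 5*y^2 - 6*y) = y - 1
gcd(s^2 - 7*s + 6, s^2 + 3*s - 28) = 1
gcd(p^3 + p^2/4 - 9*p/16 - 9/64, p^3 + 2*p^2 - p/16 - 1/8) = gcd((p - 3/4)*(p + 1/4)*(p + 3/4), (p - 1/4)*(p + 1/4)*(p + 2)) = p + 1/4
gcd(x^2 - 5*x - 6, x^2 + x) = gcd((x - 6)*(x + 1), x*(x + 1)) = x + 1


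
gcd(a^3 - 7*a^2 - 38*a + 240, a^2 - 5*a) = a - 5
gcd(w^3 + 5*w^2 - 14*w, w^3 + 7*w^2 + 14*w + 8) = 1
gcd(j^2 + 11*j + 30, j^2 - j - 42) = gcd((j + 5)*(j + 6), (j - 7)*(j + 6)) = j + 6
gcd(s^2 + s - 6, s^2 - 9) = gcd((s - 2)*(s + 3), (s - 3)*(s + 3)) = s + 3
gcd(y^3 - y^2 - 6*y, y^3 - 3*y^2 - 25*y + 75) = y - 3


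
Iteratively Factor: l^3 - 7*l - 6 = (l + 2)*(l^2 - 2*l - 3) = (l + 1)*(l + 2)*(l - 3)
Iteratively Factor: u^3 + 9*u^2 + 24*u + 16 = (u + 1)*(u^2 + 8*u + 16) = (u + 1)*(u + 4)*(u + 4)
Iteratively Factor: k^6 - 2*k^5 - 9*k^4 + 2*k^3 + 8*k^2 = (k)*(k^5 - 2*k^4 - 9*k^3 + 2*k^2 + 8*k) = k*(k - 4)*(k^4 + 2*k^3 - k^2 - 2*k) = k^2*(k - 4)*(k^3 + 2*k^2 - k - 2) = k^2*(k - 4)*(k + 2)*(k^2 - 1) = k^2*(k - 4)*(k - 1)*(k + 2)*(k + 1)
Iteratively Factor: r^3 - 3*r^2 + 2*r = (r - 2)*(r^2 - r) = (r - 2)*(r - 1)*(r)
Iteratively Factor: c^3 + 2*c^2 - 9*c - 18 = (c + 3)*(c^2 - c - 6) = (c - 3)*(c + 3)*(c + 2)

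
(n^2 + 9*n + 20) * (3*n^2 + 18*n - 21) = 3*n^4 + 45*n^3 + 201*n^2 + 171*n - 420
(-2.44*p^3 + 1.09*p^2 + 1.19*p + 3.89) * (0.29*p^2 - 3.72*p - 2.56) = -0.7076*p^5 + 9.3929*p^4 + 2.5367*p^3 - 6.0891*p^2 - 17.5172*p - 9.9584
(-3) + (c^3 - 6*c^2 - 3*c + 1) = c^3 - 6*c^2 - 3*c - 2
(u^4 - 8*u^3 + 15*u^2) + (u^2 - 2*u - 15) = u^4 - 8*u^3 + 16*u^2 - 2*u - 15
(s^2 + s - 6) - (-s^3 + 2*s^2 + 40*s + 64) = s^3 - s^2 - 39*s - 70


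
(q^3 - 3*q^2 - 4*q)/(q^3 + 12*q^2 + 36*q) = (q^2 - 3*q - 4)/(q^2 + 12*q + 36)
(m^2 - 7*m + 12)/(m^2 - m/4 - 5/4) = 4*(-m^2 + 7*m - 12)/(-4*m^2 + m + 5)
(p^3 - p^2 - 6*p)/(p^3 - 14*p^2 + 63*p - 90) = p*(p + 2)/(p^2 - 11*p + 30)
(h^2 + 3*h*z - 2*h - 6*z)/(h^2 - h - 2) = (h + 3*z)/(h + 1)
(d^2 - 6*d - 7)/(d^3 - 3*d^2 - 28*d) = (d + 1)/(d*(d + 4))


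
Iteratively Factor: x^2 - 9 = (x - 3)*(x + 3)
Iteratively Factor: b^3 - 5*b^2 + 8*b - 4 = (b - 1)*(b^2 - 4*b + 4) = (b - 2)*(b - 1)*(b - 2)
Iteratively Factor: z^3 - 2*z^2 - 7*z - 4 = (z - 4)*(z^2 + 2*z + 1) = (z - 4)*(z + 1)*(z + 1)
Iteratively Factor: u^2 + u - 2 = (u + 2)*(u - 1)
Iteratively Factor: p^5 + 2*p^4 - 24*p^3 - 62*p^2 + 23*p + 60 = (p + 3)*(p^4 - p^3 - 21*p^2 + p + 20) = (p - 1)*(p + 3)*(p^3 - 21*p - 20) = (p - 1)*(p + 3)*(p + 4)*(p^2 - 4*p - 5) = (p - 1)*(p + 1)*(p + 3)*(p + 4)*(p - 5)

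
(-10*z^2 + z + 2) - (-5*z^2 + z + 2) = -5*z^2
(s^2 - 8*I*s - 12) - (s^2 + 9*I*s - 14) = -17*I*s + 2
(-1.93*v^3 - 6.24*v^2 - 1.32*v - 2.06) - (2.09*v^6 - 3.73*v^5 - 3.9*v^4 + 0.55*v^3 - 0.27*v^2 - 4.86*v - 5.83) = -2.09*v^6 + 3.73*v^5 + 3.9*v^4 - 2.48*v^3 - 5.97*v^2 + 3.54*v + 3.77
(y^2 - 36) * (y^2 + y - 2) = y^4 + y^3 - 38*y^2 - 36*y + 72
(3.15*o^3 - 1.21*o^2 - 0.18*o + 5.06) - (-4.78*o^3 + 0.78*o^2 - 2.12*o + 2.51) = 7.93*o^3 - 1.99*o^2 + 1.94*o + 2.55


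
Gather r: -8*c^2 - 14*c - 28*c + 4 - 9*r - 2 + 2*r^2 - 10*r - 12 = -8*c^2 - 42*c + 2*r^2 - 19*r - 10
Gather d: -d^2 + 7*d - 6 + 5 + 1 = -d^2 + 7*d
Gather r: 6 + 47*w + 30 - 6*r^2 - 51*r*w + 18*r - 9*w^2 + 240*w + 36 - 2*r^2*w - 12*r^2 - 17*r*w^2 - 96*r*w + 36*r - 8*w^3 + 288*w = r^2*(-2*w - 18) + r*(-17*w^2 - 147*w + 54) - 8*w^3 - 9*w^2 + 575*w + 72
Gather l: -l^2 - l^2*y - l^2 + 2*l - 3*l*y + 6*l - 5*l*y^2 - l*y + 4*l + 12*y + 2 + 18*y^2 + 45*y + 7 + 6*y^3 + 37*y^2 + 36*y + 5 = l^2*(-y - 2) + l*(-5*y^2 - 4*y + 12) + 6*y^3 + 55*y^2 + 93*y + 14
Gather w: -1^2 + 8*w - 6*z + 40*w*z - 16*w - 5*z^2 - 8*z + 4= w*(40*z - 8) - 5*z^2 - 14*z + 3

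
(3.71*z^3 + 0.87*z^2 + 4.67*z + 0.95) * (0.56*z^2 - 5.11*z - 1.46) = 2.0776*z^5 - 18.4709*z^4 - 7.2471*z^3 - 24.6019*z^2 - 11.6727*z - 1.387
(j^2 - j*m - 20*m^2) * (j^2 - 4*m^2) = j^4 - j^3*m - 24*j^2*m^2 + 4*j*m^3 + 80*m^4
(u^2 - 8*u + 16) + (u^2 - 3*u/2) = 2*u^2 - 19*u/2 + 16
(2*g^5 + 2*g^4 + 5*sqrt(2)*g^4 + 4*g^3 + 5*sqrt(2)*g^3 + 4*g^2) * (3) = 6*g^5 + 6*g^4 + 15*sqrt(2)*g^4 + 12*g^3 + 15*sqrt(2)*g^3 + 12*g^2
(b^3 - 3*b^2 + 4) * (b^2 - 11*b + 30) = b^5 - 14*b^4 + 63*b^3 - 86*b^2 - 44*b + 120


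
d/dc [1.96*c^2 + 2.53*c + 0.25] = 3.92*c + 2.53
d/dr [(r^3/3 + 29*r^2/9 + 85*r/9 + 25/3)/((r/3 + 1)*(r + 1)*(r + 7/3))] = 2*(-15*r^2 - 54*r - 55)/(9*r^4 + 60*r^3 + 142*r^2 + 140*r + 49)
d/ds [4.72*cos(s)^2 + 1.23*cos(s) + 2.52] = -(9.44*cos(s) + 1.23)*sin(s)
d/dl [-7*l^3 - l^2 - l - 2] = -21*l^2 - 2*l - 1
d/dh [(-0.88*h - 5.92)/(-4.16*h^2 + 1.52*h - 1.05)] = (-3.6608*h^2 - 49.2544*h + 9.9224)/(17.3056*h^4 - 12.6464*h^3 + 11.0464*h^2 - 3.192*h + 1.1025)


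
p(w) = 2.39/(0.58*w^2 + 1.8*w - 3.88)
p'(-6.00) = 0.32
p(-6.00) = 0.39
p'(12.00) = -0.00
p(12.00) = 0.02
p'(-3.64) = 0.77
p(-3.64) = -0.87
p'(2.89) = -0.32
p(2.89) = 0.39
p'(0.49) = -0.69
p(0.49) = -0.84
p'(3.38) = -0.18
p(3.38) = 0.27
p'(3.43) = -0.17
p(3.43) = 0.26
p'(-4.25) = 6.74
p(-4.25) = -2.27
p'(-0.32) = -0.18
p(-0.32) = -0.54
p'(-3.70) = 0.88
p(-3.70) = -0.92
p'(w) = 2.39*(-1.16*w - 1.8)/(0.58*w^2 + 1.8*w - 3.88)^2 = (-2.7724*w - 4.302)/(0.58*w^2 + 1.8*w - 3.88)^2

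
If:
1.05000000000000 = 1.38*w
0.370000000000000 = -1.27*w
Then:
No Solution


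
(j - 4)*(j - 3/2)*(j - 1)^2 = j^4 - 15*j^3/2 + 18*j^2 - 35*j/2 + 6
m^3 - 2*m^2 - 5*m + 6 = (m - 3)*(m - 1)*(m + 2)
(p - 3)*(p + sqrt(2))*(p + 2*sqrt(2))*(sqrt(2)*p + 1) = sqrt(2)*p^4 - 3*sqrt(2)*p^3 + 7*p^3 - 21*p^2 + 7*sqrt(2)*p^2 - 21*sqrt(2)*p + 4*p - 12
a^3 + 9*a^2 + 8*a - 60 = (a - 2)*(a + 5)*(a + 6)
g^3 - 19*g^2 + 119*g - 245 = (g - 7)^2*(g - 5)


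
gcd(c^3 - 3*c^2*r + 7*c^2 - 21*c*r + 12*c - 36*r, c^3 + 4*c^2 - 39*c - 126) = c + 3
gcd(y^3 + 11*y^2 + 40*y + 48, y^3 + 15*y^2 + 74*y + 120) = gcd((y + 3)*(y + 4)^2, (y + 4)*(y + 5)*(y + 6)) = y + 4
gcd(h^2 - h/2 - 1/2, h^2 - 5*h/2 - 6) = 1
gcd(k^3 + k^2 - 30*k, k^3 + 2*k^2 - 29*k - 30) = k^2 + k - 30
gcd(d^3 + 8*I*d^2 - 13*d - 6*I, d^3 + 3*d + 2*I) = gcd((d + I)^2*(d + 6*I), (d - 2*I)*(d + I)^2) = d^2 + 2*I*d - 1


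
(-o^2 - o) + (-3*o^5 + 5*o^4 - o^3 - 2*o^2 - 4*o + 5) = -3*o^5 + 5*o^4 - o^3 - 3*o^2 - 5*o + 5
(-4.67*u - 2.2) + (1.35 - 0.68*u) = -5.35*u - 0.85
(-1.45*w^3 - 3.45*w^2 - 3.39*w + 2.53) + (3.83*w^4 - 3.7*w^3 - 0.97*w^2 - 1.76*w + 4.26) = 3.83*w^4 - 5.15*w^3 - 4.42*w^2 - 5.15*w + 6.79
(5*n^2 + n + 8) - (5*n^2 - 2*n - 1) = 3*n + 9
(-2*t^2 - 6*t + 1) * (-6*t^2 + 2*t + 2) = 12*t^4 + 32*t^3 - 22*t^2 - 10*t + 2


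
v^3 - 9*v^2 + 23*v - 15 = (v - 5)*(v - 3)*(v - 1)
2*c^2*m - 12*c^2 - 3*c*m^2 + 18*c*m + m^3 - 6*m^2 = (-2*c + m)*(-c + m)*(m - 6)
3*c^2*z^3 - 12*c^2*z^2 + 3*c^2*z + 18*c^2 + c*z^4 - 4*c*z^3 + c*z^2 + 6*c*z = (3*c + z)*(z - 3)*(z - 2)*(c*z + c)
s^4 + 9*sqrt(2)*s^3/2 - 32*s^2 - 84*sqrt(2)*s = s*(s - 7*sqrt(2)/2)*(s + 2*sqrt(2))*(s + 6*sqrt(2))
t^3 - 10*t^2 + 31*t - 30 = (t - 5)*(t - 3)*(t - 2)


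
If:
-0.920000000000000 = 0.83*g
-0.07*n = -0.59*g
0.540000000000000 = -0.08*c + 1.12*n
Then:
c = -137.55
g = -1.11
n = -9.34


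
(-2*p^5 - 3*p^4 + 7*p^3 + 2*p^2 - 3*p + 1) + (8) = -2*p^5 - 3*p^4 + 7*p^3 + 2*p^2 - 3*p + 9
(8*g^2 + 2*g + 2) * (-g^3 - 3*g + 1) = -8*g^5 - 2*g^4 - 26*g^3 + 2*g^2 - 4*g + 2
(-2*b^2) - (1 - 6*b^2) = 4*b^2 - 1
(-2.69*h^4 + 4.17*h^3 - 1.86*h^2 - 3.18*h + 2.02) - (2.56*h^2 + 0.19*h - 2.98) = -2.69*h^4 + 4.17*h^3 - 4.42*h^2 - 3.37*h + 5.0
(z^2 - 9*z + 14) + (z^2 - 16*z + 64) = 2*z^2 - 25*z + 78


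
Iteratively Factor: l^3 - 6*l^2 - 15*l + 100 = (l + 4)*(l^2 - 10*l + 25) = (l - 5)*(l + 4)*(l - 5)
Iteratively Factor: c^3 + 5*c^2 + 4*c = (c + 1)*(c^2 + 4*c) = (c + 1)*(c + 4)*(c)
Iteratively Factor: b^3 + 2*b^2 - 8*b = (b)*(b^2 + 2*b - 8) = b*(b - 2)*(b + 4)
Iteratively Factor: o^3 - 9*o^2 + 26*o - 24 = (o - 2)*(o^2 - 7*o + 12) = (o - 3)*(o - 2)*(o - 4)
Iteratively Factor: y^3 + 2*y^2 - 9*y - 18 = (y - 3)*(y^2 + 5*y + 6) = (y - 3)*(y + 3)*(y + 2)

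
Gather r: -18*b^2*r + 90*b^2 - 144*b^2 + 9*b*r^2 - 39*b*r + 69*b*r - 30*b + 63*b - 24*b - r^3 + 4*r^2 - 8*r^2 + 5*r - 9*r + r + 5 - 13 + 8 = -54*b^2 + 9*b - r^3 + r^2*(9*b - 4) + r*(-18*b^2 + 30*b - 3)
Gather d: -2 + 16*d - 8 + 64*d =80*d - 10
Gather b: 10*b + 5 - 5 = 10*b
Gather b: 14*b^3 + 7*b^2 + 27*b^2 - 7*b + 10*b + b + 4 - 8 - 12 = 14*b^3 + 34*b^2 + 4*b - 16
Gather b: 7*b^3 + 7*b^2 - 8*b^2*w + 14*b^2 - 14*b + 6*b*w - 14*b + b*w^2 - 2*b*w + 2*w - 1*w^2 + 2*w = 7*b^3 + b^2*(21 - 8*w) + b*(w^2 + 4*w - 28) - w^2 + 4*w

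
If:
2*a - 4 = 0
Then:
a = 2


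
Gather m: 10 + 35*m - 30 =35*m - 20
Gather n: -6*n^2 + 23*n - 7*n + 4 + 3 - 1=-6*n^2 + 16*n + 6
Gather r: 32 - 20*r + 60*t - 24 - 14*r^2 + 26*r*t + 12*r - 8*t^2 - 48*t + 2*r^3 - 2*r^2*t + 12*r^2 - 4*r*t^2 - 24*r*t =2*r^3 + r^2*(-2*t - 2) + r*(-4*t^2 + 2*t - 8) - 8*t^2 + 12*t + 8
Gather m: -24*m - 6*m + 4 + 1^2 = 5 - 30*m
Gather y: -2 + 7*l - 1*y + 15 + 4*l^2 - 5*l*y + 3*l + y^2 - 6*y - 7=4*l^2 + 10*l + y^2 + y*(-5*l - 7) + 6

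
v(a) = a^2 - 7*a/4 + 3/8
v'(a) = 2*a - 7/4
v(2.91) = 3.75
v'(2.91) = 4.07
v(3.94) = 9.00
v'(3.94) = 6.13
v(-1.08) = 3.43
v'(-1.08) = -3.91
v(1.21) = -0.28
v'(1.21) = 0.67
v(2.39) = 1.90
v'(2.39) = 3.03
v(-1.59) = 5.69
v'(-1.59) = -4.93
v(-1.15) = 3.71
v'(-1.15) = -4.05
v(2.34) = 1.76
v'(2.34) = 2.93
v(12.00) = 123.38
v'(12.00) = 22.25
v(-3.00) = 14.62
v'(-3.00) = -7.75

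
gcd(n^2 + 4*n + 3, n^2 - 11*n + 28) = 1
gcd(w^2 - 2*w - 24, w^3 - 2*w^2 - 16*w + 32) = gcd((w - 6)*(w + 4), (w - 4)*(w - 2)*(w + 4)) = w + 4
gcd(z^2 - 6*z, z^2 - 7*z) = z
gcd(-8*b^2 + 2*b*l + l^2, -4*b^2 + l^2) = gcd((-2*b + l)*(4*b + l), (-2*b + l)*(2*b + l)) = 2*b - l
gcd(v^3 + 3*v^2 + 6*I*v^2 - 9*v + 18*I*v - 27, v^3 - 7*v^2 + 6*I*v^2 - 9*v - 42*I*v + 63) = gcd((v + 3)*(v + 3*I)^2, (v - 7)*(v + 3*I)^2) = v^2 + 6*I*v - 9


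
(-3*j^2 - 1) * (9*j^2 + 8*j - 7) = -27*j^4 - 24*j^3 + 12*j^2 - 8*j + 7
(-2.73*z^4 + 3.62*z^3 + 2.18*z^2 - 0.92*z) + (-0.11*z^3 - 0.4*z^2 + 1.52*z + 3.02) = -2.73*z^4 + 3.51*z^3 + 1.78*z^2 + 0.6*z + 3.02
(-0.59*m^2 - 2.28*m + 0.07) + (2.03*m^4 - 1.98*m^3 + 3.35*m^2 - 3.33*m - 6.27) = 2.03*m^4 - 1.98*m^3 + 2.76*m^2 - 5.61*m - 6.2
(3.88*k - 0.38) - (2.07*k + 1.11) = 1.81*k - 1.49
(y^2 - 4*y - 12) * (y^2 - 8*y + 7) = y^4 - 12*y^3 + 27*y^2 + 68*y - 84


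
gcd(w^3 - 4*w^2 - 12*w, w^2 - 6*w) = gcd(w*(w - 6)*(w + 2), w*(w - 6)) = w^2 - 6*w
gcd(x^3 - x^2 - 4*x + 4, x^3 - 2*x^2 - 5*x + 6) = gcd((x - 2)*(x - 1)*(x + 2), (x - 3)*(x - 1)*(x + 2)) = x^2 + x - 2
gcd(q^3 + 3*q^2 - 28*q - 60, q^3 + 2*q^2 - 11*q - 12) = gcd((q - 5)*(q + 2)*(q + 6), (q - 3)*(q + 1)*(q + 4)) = 1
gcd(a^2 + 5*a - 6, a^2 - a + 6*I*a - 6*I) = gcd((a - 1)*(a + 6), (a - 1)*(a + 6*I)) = a - 1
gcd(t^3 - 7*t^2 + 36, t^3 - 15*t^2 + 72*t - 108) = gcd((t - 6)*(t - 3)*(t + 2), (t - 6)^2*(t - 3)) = t^2 - 9*t + 18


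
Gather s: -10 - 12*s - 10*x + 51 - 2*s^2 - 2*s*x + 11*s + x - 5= -2*s^2 + s*(-2*x - 1) - 9*x + 36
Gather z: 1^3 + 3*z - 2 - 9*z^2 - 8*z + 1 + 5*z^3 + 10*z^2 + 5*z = 5*z^3 + z^2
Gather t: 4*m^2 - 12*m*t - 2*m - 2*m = 4*m^2 - 12*m*t - 4*m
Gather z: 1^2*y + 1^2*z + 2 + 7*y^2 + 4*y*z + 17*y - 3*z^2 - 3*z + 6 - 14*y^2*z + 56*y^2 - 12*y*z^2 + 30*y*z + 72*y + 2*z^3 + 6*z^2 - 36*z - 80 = 63*y^2 + 90*y + 2*z^3 + z^2*(3 - 12*y) + z*(-14*y^2 + 34*y - 38) - 72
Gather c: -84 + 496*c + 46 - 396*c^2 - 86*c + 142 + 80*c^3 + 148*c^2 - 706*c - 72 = 80*c^3 - 248*c^2 - 296*c + 32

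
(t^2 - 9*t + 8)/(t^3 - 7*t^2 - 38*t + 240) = (t - 1)/(t^2 + t - 30)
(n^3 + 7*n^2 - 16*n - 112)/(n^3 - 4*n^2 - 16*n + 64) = (n + 7)/(n - 4)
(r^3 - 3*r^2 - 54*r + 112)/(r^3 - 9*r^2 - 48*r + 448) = (r - 2)/(r - 8)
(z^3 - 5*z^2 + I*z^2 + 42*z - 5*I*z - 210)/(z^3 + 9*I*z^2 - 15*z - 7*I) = (z^2 - z*(5 + 6*I) + 30*I)/(z^2 + 2*I*z - 1)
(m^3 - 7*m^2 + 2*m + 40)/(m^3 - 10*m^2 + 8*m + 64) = (m - 5)/(m - 8)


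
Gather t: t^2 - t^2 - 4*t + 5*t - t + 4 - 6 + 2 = 0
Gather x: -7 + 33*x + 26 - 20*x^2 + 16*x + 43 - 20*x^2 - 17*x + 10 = -40*x^2 + 32*x + 72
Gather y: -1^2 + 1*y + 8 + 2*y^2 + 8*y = 2*y^2 + 9*y + 7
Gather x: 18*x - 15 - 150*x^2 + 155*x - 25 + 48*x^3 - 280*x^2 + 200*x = 48*x^3 - 430*x^2 + 373*x - 40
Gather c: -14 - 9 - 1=-24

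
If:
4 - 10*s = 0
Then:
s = 2/5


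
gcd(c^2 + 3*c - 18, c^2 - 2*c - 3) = c - 3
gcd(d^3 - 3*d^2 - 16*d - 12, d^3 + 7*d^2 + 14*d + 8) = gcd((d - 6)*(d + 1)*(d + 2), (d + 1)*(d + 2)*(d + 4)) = d^2 + 3*d + 2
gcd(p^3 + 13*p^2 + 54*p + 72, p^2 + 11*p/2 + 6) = p + 4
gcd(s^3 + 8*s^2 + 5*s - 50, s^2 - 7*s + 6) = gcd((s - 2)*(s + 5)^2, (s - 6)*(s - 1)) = 1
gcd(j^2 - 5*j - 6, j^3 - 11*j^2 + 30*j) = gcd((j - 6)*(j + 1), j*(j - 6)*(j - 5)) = j - 6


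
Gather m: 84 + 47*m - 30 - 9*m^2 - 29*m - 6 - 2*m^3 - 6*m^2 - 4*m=-2*m^3 - 15*m^2 + 14*m + 48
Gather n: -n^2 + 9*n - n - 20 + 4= -n^2 + 8*n - 16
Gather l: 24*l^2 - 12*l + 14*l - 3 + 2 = 24*l^2 + 2*l - 1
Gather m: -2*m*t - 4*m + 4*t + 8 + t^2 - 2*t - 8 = m*(-2*t - 4) + t^2 + 2*t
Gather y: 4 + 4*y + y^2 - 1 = y^2 + 4*y + 3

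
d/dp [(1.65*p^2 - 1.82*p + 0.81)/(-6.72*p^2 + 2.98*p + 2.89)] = (-7.3134*p^2 + 20.4234*p - 7.6736)/(45.1584*p^4 - 40.0512*p^3 - 29.9612*p^2 + 17.2244*p + 8.3521)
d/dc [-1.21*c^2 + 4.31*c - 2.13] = 4.31 - 2.42*c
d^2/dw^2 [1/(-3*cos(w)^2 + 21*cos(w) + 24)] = (-4*sin(w)^4 + 83*sin(w)^2 + 119*cos(w)/4 + 21*cos(3*w)/4 + 35)/(3*(sin(w)^2 + 7*cos(w) + 7)^3)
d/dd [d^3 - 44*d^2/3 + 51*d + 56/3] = 3*d^2 - 88*d/3 + 51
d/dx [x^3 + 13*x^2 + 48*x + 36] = 3*x^2 + 26*x + 48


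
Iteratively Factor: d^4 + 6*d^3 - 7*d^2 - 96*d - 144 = (d + 3)*(d^3 + 3*d^2 - 16*d - 48) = (d + 3)*(d + 4)*(d^2 - d - 12) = (d + 3)^2*(d + 4)*(d - 4)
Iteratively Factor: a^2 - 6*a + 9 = (a - 3)*(a - 3)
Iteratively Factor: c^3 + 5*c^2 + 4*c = (c + 1)*(c^2 + 4*c) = (c + 1)*(c + 4)*(c)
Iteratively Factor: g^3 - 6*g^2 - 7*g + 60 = (g - 4)*(g^2 - 2*g - 15) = (g - 4)*(g + 3)*(g - 5)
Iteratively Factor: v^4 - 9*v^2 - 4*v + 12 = (v - 1)*(v^3 + v^2 - 8*v - 12) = (v - 1)*(v + 2)*(v^2 - v - 6) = (v - 1)*(v + 2)^2*(v - 3)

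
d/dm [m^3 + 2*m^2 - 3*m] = 3*m^2 + 4*m - 3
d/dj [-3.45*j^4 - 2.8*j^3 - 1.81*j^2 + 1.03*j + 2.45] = -13.8*j^3 - 8.4*j^2 - 3.62*j + 1.03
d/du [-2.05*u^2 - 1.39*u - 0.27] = -4.1*u - 1.39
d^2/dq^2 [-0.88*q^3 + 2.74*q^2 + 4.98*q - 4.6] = 5.48 - 5.28*q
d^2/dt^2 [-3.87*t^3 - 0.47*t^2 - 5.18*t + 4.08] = -23.22*t - 0.94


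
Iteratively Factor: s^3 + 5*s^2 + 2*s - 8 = (s + 4)*(s^2 + s - 2) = (s - 1)*(s + 4)*(s + 2)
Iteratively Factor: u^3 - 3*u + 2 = (u - 1)*(u^2 + u - 2) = (u - 1)^2*(u + 2)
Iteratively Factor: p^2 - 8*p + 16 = (p - 4)*(p - 4)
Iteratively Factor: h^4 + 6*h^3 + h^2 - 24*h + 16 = (h - 1)*(h^3 + 7*h^2 + 8*h - 16) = (h - 1)^2*(h^2 + 8*h + 16) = (h - 1)^2*(h + 4)*(h + 4)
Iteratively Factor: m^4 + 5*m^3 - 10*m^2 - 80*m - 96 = (m + 4)*(m^3 + m^2 - 14*m - 24) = (m + 3)*(m + 4)*(m^2 - 2*m - 8) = (m + 2)*(m + 3)*(m + 4)*(m - 4)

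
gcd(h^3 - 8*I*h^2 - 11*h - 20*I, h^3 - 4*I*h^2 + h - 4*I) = h^2 - 3*I*h + 4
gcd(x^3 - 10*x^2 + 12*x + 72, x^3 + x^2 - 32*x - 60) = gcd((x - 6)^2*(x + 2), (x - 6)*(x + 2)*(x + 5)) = x^2 - 4*x - 12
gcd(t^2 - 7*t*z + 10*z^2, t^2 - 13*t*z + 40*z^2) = -t + 5*z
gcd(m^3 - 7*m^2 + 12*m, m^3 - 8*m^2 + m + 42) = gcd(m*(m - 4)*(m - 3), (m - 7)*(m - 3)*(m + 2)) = m - 3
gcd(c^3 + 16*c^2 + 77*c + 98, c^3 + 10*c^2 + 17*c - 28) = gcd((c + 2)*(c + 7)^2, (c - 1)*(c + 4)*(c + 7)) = c + 7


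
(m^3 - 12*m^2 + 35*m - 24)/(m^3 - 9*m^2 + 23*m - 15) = (m - 8)/(m - 5)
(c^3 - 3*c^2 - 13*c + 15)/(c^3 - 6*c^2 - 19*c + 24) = (c - 5)/(c - 8)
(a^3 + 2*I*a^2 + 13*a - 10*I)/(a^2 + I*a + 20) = (a^2 - 3*I*a - 2)/(a - 4*I)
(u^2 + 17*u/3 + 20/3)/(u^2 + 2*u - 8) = (u + 5/3)/(u - 2)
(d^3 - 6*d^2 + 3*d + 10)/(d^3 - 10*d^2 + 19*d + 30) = (d - 2)/(d - 6)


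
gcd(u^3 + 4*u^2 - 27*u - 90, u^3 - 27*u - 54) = u + 3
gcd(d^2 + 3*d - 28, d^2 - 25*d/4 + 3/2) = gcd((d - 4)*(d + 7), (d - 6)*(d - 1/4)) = 1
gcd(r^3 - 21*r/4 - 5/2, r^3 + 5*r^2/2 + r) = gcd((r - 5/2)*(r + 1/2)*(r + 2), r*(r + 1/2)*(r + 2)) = r^2 + 5*r/2 + 1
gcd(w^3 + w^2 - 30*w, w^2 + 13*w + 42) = w + 6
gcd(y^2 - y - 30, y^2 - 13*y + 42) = y - 6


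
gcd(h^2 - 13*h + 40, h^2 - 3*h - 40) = h - 8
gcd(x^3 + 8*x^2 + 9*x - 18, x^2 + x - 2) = x - 1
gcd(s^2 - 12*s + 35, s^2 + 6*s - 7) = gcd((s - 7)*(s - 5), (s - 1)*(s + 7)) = 1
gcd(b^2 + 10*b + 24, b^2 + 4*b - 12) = b + 6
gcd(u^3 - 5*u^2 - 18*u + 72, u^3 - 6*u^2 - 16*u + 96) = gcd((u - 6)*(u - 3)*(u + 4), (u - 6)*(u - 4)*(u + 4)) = u^2 - 2*u - 24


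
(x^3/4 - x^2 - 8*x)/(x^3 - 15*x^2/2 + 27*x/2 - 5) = x*(x^2 - 4*x - 32)/(2*(2*x^3 - 15*x^2 + 27*x - 10))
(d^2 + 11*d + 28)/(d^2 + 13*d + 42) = (d + 4)/(d + 6)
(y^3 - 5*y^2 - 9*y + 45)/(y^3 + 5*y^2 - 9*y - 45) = (y - 5)/(y + 5)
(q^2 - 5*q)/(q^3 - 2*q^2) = (q - 5)/(q*(q - 2))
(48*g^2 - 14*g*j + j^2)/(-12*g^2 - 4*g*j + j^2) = (-8*g + j)/(2*g + j)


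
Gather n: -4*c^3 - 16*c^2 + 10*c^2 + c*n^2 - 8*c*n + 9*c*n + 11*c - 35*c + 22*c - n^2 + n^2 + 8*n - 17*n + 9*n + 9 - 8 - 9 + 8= -4*c^3 - 6*c^2 + c*n^2 + c*n - 2*c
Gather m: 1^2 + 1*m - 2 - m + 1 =0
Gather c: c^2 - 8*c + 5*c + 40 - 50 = c^2 - 3*c - 10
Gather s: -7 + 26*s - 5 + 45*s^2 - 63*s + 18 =45*s^2 - 37*s + 6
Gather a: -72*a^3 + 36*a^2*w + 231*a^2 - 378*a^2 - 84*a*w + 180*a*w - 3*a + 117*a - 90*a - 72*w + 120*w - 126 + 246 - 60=-72*a^3 + a^2*(36*w - 147) + a*(96*w + 24) + 48*w + 60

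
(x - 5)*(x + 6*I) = x^2 - 5*x + 6*I*x - 30*I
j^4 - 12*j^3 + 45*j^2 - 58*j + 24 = (j - 6)*(j - 4)*(j - 1)^2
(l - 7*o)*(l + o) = l^2 - 6*l*o - 7*o^2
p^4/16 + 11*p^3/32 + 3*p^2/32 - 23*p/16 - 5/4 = (p/4 + 1/4)*(p/4 + 1)*(p - 2)*(p + 5/2)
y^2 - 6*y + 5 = (y - 5)*(y - 1)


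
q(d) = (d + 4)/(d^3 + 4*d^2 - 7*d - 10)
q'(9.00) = 0.00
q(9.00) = 0.01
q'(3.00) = -0.27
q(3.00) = 0.22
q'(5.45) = -0.02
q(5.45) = 0.04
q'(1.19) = -0.38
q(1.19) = -0.47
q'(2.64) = -0.68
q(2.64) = 0.37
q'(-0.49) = 0.92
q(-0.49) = -0.61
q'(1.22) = -0.42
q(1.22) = -0.48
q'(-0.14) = 0.28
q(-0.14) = -0.43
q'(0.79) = -0.12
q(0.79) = -0.38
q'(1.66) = -2.44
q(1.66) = -0.94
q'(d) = (d + 4)*(-3*d^2 - 8*d + 7)/(d^3 + 4*d^2 - 7*d - 10)^2 + 1/(d^3 + 4*d^2 - 7*d - 10)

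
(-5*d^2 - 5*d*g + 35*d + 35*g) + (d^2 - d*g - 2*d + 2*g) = -4*d^2 - 6*d*g + 33*d + 37*g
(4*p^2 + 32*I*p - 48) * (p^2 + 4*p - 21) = 4*p^4 + 16*p^3 + 32*I*p^3 - 132*p^2 + 128*I*p^2 - 192*p - 672*I*p + 1008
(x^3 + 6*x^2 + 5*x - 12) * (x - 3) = x^4 + 3*x^3 - 13*x^2 - 27*x + 36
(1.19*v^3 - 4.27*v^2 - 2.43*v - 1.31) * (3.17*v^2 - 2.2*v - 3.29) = 3.7723*v^5 - 16.1539*v^4 - 2.2242*v^3 + 15.2416*v^2 + 10.8767*v + 4.3099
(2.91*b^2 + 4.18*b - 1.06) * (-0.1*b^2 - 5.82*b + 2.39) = -0.291*b^4 - 17.3542*b^3 - 17.2667*b^2 + 16.1594*b - 2.5334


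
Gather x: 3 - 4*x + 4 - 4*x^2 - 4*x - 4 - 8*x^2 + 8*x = 3 - 12*x^2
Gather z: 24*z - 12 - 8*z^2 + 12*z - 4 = -8*z^2 + 36*z - 16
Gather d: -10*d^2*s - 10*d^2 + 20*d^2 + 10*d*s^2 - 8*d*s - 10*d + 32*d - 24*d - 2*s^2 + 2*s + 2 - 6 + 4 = d^2*(10 - 10*s) + d*(10*s^2 - 8*s - 2) - 2*s^2 + 2*s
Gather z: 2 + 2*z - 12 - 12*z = -10*z - 10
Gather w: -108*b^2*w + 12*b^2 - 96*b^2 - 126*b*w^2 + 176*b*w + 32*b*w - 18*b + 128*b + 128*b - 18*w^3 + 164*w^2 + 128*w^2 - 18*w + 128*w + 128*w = -84*b^2 + 238*b - 18*w^3 + w^2*(292 - 126*b) + w*(-108*b^2 + 208*b + 238)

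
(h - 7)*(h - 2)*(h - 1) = h^3 - 10*h^2 + 23*h - 14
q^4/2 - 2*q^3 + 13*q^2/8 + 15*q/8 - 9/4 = (q/2 + 1/2)*(q - 2)*(q - 3/2)^2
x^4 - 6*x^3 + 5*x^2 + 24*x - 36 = (x - 3)^2*(x - 2)*(x + 2)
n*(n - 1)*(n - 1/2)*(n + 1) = n^4 - n^3/2 - n^2 + n/2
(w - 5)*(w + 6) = w^2 + w - 30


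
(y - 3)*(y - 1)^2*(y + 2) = y^4 - 3*y^3 - 3*y^2 + 11*y - 6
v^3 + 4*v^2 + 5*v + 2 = (v + 1)^2*(v + 2)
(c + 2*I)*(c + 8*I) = c^2 + 10*I*c - 16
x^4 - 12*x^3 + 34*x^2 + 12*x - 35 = (x - 7)*(x - 5)*(x - 1)*(x + 1)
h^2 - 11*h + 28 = (h - 7)*(h - 4)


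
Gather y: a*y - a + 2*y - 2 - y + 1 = -a + y*(a + 1) - 1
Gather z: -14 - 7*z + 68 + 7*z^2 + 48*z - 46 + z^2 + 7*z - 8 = 8*z^2 + 48*z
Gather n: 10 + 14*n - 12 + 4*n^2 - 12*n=4*n^2 + 2*n - 2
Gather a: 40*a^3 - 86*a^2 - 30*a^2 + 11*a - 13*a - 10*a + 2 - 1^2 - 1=40*a^3 - 116*a^2 - 12*a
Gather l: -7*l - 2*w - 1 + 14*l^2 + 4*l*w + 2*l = 14*l^2 + l*(4*w - 5) - 2*w - 1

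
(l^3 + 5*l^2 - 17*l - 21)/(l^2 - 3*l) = l + 8 + 7/l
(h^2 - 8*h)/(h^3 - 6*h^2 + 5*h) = (h - 8)/(h^2 - 6*h + 5)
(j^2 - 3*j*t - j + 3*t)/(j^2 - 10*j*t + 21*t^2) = (1 - j)/(-j + 7*t)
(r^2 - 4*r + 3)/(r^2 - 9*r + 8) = (r - 3)/(r - 8)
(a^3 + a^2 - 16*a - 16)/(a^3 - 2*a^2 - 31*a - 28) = (a - 4)/(a - 7)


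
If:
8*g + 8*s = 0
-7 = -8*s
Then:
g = -7/8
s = 7/8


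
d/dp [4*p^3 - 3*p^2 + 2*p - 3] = 12*p^2 - 6*p + 2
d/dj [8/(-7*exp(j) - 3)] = 56*exp(j)/(7*exp(j) + 3)^2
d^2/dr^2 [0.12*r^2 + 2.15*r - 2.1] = 0.240000000000000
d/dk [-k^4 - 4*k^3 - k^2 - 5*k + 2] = -4*k^3 - 12*k^2 - 2*k - 5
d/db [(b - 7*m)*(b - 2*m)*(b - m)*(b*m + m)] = m*(4*b^3 - 30*b^2*m + 3*b^2 + 46*b*m^2 - 20*b*m - 14*m^3 + 23*m^2)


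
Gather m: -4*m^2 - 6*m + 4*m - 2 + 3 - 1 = -4*m^2 - 2*m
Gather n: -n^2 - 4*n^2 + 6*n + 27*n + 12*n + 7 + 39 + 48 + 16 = -5*n^2 + 45*n + 110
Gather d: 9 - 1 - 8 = 0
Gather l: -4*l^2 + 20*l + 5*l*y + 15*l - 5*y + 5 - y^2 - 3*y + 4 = -4*l^2 + l*(5*y + 35) - y^2 - 8*y + 9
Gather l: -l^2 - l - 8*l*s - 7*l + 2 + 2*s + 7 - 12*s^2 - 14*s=-l^2 + l*(-8*s - 8) - 12*s^2 - 12*s + 9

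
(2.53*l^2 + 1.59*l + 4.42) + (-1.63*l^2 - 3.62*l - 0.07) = 0.9*l^2 - 2.03*l + 4.35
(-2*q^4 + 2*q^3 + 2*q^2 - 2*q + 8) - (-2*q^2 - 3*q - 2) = -2*q^4 + 2*q^3 + 4*q^2 + q + 10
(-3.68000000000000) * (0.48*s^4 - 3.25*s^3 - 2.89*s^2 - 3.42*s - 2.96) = -1.7664*s^4 + 11.96*s^3 + 10.6352*s^2 + 12.5856*s + 10.8928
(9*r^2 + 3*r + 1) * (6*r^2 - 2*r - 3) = 54*r^4 - 27*r^2 - 11*r - 3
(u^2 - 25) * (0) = 0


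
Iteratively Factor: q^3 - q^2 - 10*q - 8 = (q + 1)*(q^2 - 2*q - 8) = (q + 1)*(q + 2)*(q - 4)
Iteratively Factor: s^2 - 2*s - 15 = (s - 5)*(s + 3)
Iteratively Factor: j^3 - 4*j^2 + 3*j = (j - 1)*(j^2 - 3*j) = j*(j - 1)*(j - 3)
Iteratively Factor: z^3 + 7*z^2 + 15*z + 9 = (z + 3)*(z^2 + 4*z + 3) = (z + 1)*(z + 3)*(z + 3)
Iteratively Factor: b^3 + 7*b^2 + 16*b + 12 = (b + 2)*(b^2 + 5*b + 6) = (b + 2)*(b + 3)*(b + 2)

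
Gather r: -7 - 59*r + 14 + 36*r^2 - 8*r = 36*r^2 - 67*r + 7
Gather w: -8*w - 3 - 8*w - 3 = -16*w - 6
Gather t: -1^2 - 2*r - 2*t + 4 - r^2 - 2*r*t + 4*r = -r^2 + 2*r + t*(-2*r - 2) + 3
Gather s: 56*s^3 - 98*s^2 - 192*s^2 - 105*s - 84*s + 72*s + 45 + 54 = 56*s^3 - 290*s^2 - 117*s + 99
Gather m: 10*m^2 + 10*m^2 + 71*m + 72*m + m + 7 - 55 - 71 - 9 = 20*m^2 + 144*m - 128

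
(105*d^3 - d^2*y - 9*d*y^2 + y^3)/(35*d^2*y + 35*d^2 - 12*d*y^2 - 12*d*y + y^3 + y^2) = (3*d + y)/(y + 1)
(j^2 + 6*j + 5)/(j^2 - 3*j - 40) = (j + 1)/(j - 8)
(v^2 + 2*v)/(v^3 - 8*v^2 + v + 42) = v/(v^2 - 10*v + 21)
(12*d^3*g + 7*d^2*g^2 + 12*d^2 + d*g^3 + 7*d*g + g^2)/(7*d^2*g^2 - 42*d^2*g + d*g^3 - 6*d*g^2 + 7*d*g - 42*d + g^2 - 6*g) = (12*d^2 + 7*d*g + g^2)/(7*d*g - 42*d + g^2 - 6*g)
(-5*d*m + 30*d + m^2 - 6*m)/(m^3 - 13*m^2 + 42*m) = (-5*d + m)/(m*(m - 7))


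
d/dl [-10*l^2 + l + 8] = 1 - 20*l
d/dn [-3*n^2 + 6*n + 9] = 6 - 6*n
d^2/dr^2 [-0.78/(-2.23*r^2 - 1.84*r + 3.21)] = (-7.757724*r^2 - 6.400992*r + 0.78*(4.46*r + 1.84)*(8.92*r + 3.68) + 11.166948)/(2.23*r^2 + 1.84*r - 3.21)^3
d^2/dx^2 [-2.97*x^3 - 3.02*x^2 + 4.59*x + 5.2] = -17.82*x - 6.04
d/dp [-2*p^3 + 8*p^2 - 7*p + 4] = -6*p^2 + 16*p - 7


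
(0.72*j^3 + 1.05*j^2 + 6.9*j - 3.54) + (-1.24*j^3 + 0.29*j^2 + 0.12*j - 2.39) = -0.52*j^3 + 1.34*j^2 + 7.02*j - 5.93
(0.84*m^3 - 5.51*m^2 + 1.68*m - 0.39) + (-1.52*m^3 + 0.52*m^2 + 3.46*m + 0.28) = -0.68*m^3 - 4.99*m^2 + 5.14*m - 0.11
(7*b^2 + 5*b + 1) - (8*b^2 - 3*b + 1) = -b^2 + 8*b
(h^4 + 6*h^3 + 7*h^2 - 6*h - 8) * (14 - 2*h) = -2*h^5 + 2*h^4 + 70*h^3 + 110*h^2 - 68*h - 112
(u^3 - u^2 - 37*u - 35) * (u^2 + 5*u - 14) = u^5 + 4*u^4 - 56*u^3 - 206*u^2 + 343*u + 490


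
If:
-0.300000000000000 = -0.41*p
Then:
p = 0.73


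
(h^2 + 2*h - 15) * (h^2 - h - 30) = h^4 + h^3 - 47*h^2 - 45*h + 450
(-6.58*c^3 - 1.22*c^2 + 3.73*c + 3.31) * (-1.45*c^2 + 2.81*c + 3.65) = 9.541*c^5 - 16.7208*c^4 - 32.8537*c^3 + 1.2288*c^2 + 22.9156*c + 12.0815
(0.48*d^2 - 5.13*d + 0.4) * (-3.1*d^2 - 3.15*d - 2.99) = -1.488*d^4 + 14.391*d^3 + 13.4843*d^2 + 14.0787*d - 1.196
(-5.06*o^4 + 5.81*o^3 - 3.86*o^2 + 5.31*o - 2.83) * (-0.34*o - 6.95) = 1.7204*o^5 + 33.1916*o^4 - 39.0671*o^3 + 25.0216*o^2 - 35.9423*o + 19.6685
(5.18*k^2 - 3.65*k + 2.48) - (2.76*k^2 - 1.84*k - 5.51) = 2.42*k^2 - 1.81*k + 7.99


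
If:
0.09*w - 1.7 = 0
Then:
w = 18.89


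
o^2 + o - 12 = (o - 3)*(o + 4)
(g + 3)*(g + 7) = g^2 + 10*g + 21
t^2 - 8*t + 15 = (t - 5)*(t - 3)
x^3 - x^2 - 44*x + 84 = (x - 6)*(x - 2)*(x + 7)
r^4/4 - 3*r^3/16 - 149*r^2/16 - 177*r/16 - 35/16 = (r/4 + 1/4)*(r - 7)*(r + 1/4)*(r + 5)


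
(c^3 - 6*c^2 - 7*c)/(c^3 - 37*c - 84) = c*(c + 1)/(c^2 + 7*c + 12)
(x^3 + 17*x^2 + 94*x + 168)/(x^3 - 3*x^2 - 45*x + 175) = (x^2 + 10*x + 24)/(x^2 - 10*x + 25)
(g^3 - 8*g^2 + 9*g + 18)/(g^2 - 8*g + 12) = (g^2 - 2*g - 3)/(g - 2)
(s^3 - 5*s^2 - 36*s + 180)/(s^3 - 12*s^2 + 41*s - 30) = (s + 6)/(s - 1)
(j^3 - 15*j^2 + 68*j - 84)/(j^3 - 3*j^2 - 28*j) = (j^2 - 8*j + 12)/(j*(j + 4))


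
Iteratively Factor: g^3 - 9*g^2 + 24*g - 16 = (g - 4)*(g^2 - 5*g + 4) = (g - 4)^2*(g - 1)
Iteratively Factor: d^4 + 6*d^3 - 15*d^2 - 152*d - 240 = (d + 3)*(d^3 + 3*d^2 - 24*d - 80) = (d - 5)*(d + 3)*(d^2 + 8*d + 16) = (d - 5)*(d + 3)*(d + 4)*(d + 4)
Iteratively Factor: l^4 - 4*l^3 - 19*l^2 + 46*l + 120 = (l - 5)*(l^3 + l^2 - 14*l - 24) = (l - 5)*(l - 4)*(l^2 + 5*l + 6) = (l - 5)*(l - 4)*(l + 3)*(l + 2)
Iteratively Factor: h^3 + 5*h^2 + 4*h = (h + 1)*(h^2 + 4*h) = (h + 1)*(h + 4)*(h)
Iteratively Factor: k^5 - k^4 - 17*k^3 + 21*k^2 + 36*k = (k - 3)*(k^4 + 2*k^3 - 11*k^2 - 12*k) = (k - 3)^2*(k^3 + 5*k^2 + 4*k) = (k - 3)^2*(k + 1)*(k^2 + 4*k) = k*(k - 3)^2*(k + 1)*(k + 4)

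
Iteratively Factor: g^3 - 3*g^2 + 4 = (g - 2)*(g^2 - g - 2) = (g - 2)^2*(g + 1)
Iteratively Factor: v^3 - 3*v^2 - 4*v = (v - 4)*(v^2 + v) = (v - 4)*(v + 1)*(v)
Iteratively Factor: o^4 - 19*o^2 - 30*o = (o + 3)*(o^3 - 3*o^2 - 10*o) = o*(o + 3)*(o^2 - 3*o - 10) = o*(o - 5)*(o + 3)*(o + 2)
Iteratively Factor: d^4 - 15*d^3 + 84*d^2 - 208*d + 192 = (d - 4)*(d^3 - 11*d^2 + 40*d - 48) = (d - 4)^2*(d^2 - 7*d + 12) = (d - 4)^3*(d - 3)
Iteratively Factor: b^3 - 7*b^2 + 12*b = (b)*(b^2 - 7*b + 12) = b*(b - 4)*(b - 3)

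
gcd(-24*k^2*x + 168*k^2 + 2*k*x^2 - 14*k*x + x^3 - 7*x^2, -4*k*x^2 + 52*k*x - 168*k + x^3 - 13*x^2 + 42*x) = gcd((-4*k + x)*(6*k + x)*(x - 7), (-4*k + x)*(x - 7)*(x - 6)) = -4*k*x + 28*k + x^2 - 7*x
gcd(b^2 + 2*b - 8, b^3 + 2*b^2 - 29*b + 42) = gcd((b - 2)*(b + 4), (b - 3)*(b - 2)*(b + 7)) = b - 2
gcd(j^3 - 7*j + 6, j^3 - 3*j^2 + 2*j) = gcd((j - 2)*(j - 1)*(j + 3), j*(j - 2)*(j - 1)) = j^2 - 3*j + 2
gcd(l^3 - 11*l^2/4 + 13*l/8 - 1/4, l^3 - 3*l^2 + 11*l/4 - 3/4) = l - 1/2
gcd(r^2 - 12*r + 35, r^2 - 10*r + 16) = 1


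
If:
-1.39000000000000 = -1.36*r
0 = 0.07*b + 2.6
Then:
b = -37.14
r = 1.02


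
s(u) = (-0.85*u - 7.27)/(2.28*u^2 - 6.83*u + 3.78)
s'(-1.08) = -0.45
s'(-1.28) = -0.35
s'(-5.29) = -0.02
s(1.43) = 6.41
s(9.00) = -0.12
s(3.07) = -2.30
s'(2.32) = 810.25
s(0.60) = -15.47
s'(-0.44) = -1.28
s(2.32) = -44.80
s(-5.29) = -0.03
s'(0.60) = -127.68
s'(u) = (6.83 - 4.56*u)*(-0.85*u - 7.27)/(2.28*u^2 - 6.83*u + 3.78)^2 - 0.85/(2.28*u^2 - 6.83*u + 3.78) = (1.938*u^2 + 33.1512*u - 52.8671)/(5.1984*u^4 - 31.1448*u^3 + 63.8857*u^2 - 51.6348*u + 14.2884)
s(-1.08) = -0.46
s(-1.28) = -0.38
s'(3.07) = 3.63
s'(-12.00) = -0.00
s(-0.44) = -0.95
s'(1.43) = -0.85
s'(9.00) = 0.02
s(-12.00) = 0.01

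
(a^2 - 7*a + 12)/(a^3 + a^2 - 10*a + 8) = (a^2 - 7*a + 12)/(a^3 + a^2 - 10*a + 8)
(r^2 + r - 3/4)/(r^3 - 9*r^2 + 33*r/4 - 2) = (2*r + 3)/(2*r^2 - 17*r + 8)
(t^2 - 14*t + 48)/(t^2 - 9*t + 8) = (t - 6)/(t - 1)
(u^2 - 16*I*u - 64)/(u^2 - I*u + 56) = (u - 8*I)/(u + 7*I)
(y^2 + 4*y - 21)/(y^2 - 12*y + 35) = (y^2 + 4*y - 21)/(y^2 - 12*y + 35)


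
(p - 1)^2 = p^2 - 2*p + 1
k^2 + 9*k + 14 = (k + 2)*(k + 7)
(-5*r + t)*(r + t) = -5*r^2 - 4*r*t + t^2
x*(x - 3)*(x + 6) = x^3 + 3*x^2 - 18*x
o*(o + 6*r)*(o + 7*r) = o^3 + 13*o^2*r + 42*o*r^2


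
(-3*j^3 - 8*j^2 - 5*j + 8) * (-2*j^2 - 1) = 6*j^5 + 16*j^4 + 13*j^3 - 8*j^2 + 5*j - 8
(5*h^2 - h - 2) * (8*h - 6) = 40*h^3 - 38*h^2 - 10*h + 12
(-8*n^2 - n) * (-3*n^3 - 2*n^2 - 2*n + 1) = 24*n^5 + 19*n^4 + 18*n^3 - 6*n^2 - n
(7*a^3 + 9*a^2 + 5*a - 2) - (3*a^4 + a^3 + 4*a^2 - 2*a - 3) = -3*a^4 + 6*a^3 + 5*a^2 + 7*a + 1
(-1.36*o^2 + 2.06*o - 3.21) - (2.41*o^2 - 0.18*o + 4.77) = -3.77*o^2 + 2.24*o - 7.98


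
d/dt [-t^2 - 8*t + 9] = -2*t - 8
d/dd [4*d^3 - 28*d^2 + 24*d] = 12*d^2 - 56*d + 24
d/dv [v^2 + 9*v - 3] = 2*v + 9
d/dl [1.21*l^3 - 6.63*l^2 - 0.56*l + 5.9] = 3.63*l^2 - 13.26*l - 0.56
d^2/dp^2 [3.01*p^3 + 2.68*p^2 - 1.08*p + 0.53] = 18.06*p + 5.36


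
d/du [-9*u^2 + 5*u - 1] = 5 - 18*u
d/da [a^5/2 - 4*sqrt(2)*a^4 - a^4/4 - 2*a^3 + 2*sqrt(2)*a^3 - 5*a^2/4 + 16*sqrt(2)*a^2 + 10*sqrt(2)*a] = 5*a^4/2 - 16*sqrt(2)*a^3 - a^3 - 6*a^2 + 6*sqrt(2)*a^2 - 5*a/2 + 32*sqrt(2)*a + 10*sqrt(2)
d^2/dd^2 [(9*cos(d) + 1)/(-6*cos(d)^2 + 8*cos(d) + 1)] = (-729*(1 - cos(2*d))^2*cos(d) - 144*(1 - cos(2*d))^2 + 548*cos(d) - 476*cos(2*d) - 531*cos(3*d) + 162*cos(5*d) + 96)/(8*cos(d) - 3*cos(2*d) - 2)^3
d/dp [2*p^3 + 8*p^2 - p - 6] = 6*p^2 + 16*p - 1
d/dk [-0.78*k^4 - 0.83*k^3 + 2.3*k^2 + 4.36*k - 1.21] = -3.12*k^3 - 2.49*k^2 + 4.6*k + 4.36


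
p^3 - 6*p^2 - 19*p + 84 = (p - 7)*(p - 3)*(p + 4)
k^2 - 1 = (k - 1)*(k + 1)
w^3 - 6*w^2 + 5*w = w*(w - 5)*(w - 1)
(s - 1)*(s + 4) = s^2 + 3*s - 4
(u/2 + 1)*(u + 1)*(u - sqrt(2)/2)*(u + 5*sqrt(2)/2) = u^4/2 + sqrt(2)*u^3 + 3*u^3/2 - u^2/4 + 3*sqrt(2)*u^2 - 15*u/4 + 2*sqrt(2)*u - 5/2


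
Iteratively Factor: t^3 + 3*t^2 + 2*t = (t)*(t^2 + 3*t + 2) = t*(t + 2)*(t + 1)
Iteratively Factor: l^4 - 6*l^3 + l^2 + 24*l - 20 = (l - 1)*(l^3 - 5*l^2 - 4*l + 20) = (l - 1)*(l + 2)*(l^2 - 7*l + 10) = (l - 5)*(l - 1)*(l + 2)*(l - 2)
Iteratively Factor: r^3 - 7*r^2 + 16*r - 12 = (r - 2)*(r^2 - 5*r + 6) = (r - 2)^2*(r - 3)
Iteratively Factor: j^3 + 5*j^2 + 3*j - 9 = (j + 3)*(j^2 + 2*j - 3) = (j - 1)*(j + 3)*(j + 3)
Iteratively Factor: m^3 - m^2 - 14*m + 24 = (m - 3)*(m^2 + 2*m - 8) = (m - 3)*(m + 4)*(m - 2)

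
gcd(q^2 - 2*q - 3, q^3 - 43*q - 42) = q + 1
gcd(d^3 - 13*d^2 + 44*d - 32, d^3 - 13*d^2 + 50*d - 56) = d - 4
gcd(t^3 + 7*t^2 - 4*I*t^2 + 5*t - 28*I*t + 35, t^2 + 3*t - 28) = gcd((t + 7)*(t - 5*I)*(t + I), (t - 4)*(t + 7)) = t + 7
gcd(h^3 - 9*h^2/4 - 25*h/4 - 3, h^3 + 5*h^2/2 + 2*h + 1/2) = h + 1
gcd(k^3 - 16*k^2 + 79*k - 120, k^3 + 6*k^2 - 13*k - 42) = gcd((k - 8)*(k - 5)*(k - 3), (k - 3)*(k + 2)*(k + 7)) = k - 3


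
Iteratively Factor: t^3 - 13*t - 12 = (t + 3)*(t^2 - 3*t - 4) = (t + 1)*(t + 3)*(t - 4)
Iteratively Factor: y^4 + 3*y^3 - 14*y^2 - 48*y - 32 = (y - 4)*(y^3 + 7*y^2 + 14*y + 8) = (y - 4)*(y + 4)*(y^2 + 3*y + 2) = (y - 4)*(y + 2)*(y + 4)*(y + 1)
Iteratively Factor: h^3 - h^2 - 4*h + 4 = (h - 1)*(h^2 - 4) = (h - 1)*(h + 2)*(h - 2)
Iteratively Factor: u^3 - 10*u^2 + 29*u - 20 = (u - 5)*(u^2 - 5*u + 4) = (u - 5)*(u - 4)*(u - 1)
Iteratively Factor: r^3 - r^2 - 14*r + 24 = (r - 3)*(r^2 + 2*r - 8) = (r - 3)*(r + 4)*(r - 2)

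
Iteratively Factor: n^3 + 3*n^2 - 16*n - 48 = (n + 4)*(n^2 - n - 12) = (n - 4)*(n + 4)*(n + 3)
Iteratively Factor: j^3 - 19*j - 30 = (j + 2)*(j^2 - 2*j - 15) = (j + 2)*(j + 3)*(j - 5)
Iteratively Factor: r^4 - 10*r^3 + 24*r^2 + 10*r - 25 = (r - 1)*(r^3 - 9*r^2 + 15*r + 25) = (r - 1)*(r + 1)*(r^2 - 10*r + 25) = (r - 5)*(r - 1)*(r + 1)*(r - 5)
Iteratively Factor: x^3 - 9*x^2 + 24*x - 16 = (x - 1)*(x^2 - 8*x + 16) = (x - 4)*(x - 1)*(x - 4)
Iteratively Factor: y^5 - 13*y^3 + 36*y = (y + 2)*(y^4 - 2*y^3 - 9*y^2 + 18*y) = y*(y + 2)*(y^3 - 2*y^2 - 9*y + 18) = y*(y + 2)*(y + 3)*(y^2 - 5*y + 6) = y*(y - 3)*(y + 2)*(y + 3)*(y - 2)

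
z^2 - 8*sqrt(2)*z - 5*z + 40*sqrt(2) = (z - 5)*(z - 8*sqrt(2))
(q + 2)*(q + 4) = q^2 + 6*q + 8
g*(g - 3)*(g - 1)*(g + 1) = g^4 - 3*g^3 - g^2 + 3*g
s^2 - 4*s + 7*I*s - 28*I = (s - 4)*(s + 7*I)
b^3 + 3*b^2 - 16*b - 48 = (b - 4)*(b + 3)*(b + 4)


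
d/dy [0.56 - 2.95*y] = -2.95000000000000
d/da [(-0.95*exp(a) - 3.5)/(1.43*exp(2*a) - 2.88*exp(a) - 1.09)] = (1.3585*exp(2*a) + 10.01*exp(a) - 9.0445)*exp(a)/(2.0449*exp(4*a) - 8.2368*exp(3*a) + 5.177*exp(2*a) + 6.2784*exp(a) + 1.1881)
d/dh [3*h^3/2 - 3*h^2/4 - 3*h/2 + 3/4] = 9*h^2/2 - 3*h/2 - 3/2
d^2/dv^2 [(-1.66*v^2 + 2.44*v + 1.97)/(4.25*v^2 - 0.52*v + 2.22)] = (-2.8421709430404e-14*v^4 + 80.8078*v^3 + 307.47135*v^2 - 164.2506*v - 46.83734)/(76.765625*v^6 - 28.1775*v^5 + 123.74385*v^4 - 29.577808*v^3 + 64.637964*v^2 - 7.688304*v + 10.941048)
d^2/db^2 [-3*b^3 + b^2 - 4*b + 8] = 2 - 18*b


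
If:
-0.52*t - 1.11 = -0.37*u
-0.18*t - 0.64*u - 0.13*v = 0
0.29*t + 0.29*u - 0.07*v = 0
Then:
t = -1.49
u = 0.91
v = -2.41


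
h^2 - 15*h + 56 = (h - 8)*(h - 7)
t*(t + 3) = t^2 + 3*t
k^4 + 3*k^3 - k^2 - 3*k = k*(k - 1)*(k + 1)*(k + 3)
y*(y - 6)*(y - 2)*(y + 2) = y^4 - 6*y^3 - 4*y^2 + 24*y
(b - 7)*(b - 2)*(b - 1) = b^3 - 10*b^2 + 23*b - 14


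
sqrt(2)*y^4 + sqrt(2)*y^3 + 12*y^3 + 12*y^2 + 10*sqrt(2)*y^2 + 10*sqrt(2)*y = y*(y + sqrt(2))*(y + 5*sqrt(2))*(sqrt(2)*y + sqrt(2))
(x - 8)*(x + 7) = x^2 - x - 56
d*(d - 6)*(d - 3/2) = d^3 - 15*d^2/2 + 9*d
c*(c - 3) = c^2 - 3*c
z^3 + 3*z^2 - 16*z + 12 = (z - 2)*(z - 1)*(z + 6)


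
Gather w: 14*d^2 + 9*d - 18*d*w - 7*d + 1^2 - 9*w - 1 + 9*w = 14*d^2 - 18*d*w + 2*d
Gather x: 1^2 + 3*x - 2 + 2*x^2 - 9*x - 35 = 2*x^2 - 6*x - 36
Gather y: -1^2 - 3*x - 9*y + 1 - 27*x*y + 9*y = -27*x*y - 3*x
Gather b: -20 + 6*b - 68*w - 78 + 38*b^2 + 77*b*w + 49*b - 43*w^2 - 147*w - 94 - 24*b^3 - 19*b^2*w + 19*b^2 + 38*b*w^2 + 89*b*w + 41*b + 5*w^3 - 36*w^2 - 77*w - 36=-24*b^3 + b^2*(57 - 19*w) + b*(38*w^2 + 166*w + 96) + 5*w^3 - 79*w^2 - 292*w - 228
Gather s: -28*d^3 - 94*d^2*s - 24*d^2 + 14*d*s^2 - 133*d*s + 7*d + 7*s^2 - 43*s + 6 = -28*d^3 - 24*d^2 + 7*d + s^2*(14*d + 7) + s*(-94*d^2 - 133*d - 43) + 6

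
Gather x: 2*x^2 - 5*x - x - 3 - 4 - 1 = 2*x^2 - 6*x - 8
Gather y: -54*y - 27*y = -81*y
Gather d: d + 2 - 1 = d + 1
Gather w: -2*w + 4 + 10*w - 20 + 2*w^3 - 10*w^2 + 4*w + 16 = 2*w^3 - 10*w^2 + 12*w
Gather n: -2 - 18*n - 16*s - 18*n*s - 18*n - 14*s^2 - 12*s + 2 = n*(-18*s - 36) - 14*s^2 - 28*s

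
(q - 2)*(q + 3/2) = q^2 - q/2 - 3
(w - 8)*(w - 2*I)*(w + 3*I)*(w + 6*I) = w^4 - 8*w^3 + 7*I*w^3 - 56*I*w^2 + 36*I*w - 288*I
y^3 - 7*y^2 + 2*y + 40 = (y - 5)*(y - 4)*(y + 2)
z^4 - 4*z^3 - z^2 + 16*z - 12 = (z - 3)*(z - 2)*(z - 1)*(z + 2)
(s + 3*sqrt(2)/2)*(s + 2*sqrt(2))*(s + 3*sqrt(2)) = s^3 + 13*sqrt(2)*s^2/2 + 27*s + 18*sqrt(2)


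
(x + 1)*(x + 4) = x^2 + 5*x + 4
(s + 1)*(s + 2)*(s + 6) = s^3 + 9*s^2 + 20*s + 12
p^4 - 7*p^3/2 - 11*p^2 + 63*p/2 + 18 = (p - 4)*(p - 3)*(p + 1/2)*(p + 3)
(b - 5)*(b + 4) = b^2 - b - 20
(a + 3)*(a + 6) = a^2 + 9*a + 18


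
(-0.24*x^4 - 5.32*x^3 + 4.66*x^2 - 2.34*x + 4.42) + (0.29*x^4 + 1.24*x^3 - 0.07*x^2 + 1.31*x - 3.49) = 0.05*x^4 - 4.08*x^3 + 4.59*x^2 - 1.03*x + 0.93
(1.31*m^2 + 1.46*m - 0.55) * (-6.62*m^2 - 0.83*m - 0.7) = -8.6722*m^4 - 10.7525*m^3 + 1.5122*m^2 - 0.5655*m + 0.385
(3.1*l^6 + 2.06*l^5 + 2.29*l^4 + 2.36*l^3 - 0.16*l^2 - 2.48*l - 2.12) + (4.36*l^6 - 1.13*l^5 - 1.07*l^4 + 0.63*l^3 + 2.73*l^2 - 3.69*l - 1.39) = 7.46*l^6 + 0.93*l^5 + 1.22*l^4 + 2.99*l^3 + 2.57*l^2 - 6.17*l - 3.51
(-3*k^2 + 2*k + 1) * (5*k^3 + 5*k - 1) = -15*k^5 + 10*k^4 - 10*k^3 + 13*k^2 + 3*k - 1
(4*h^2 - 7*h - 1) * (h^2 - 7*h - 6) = 4*h^4 - 35*h^3 + 24*h^2 + 49*h + 6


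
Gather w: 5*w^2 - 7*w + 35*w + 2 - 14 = 5*w^2 + 28*w - 12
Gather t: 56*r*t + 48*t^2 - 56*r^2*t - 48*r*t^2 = t^2*(48 - 48*r) + t*(-56*r^2 + 56*r)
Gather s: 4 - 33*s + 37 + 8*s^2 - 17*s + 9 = 8*s^2 - 50*s + 50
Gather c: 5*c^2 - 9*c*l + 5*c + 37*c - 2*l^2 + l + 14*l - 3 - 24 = 5*c^2 + c*(42 - 9*l) - 2*l^2 + 15*l - 27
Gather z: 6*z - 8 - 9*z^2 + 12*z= -9*z^2 + 18*z - 8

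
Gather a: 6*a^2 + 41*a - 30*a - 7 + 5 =6*a^2 + 11*a - 2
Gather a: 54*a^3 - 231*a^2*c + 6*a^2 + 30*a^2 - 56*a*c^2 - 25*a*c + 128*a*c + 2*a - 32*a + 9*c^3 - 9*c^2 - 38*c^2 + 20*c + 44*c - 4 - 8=54*a^3 + a^2*(36 - 231*c) + a*(-56*c^2 + 103*c - 30) + 9*c^3 - 47*c^2 + 64*c - 12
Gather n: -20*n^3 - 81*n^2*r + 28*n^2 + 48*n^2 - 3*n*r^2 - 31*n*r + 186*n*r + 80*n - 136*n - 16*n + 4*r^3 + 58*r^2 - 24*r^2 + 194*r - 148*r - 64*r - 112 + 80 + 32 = -20*n^3 + n^2*(76 - 81*r) + n*(-3*r^2 + 155*r - 72) + 4*r^3 + 34*r^2 - 18*r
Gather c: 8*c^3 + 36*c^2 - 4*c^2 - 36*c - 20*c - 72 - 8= 8*c^3 + 32*c^2 - 56*c - 80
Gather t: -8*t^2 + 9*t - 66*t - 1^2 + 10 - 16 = -8*t^2 - 57*t - 7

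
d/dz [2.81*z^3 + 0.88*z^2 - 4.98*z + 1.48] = 8.43*z^2 + 1.76*z - 4.98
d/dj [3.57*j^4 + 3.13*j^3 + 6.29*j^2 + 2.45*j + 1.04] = 14.28*j^3 + 9.39*j^2 + 12.58*j + 2.45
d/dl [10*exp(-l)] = -10*exp(-l)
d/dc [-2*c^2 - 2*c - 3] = -4*c - 2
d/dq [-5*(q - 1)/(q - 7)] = 30/(q - 7)^2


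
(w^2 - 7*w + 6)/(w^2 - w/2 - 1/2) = 2*(w - 6)/(2*w + 1)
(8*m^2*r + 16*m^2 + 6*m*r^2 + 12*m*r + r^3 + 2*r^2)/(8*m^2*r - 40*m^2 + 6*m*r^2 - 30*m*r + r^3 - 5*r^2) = (r + 2)/(r - 5)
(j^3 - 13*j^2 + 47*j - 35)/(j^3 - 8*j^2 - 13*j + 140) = (j - 1)/(j + 4)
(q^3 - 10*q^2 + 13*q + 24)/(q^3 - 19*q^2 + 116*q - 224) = (q^2 - 2*q - 3)/(q^2 - 11*q + 28)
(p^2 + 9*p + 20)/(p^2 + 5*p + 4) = (p + 5)/(p + 1)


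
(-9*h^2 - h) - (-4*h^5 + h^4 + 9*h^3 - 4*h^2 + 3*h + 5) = 4*h^5 - h^4 - 9*h^3 - 5*h^2 - 4*h - 5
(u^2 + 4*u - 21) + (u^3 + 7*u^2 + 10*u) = u^3 + 8*u^2 + 14*u - 21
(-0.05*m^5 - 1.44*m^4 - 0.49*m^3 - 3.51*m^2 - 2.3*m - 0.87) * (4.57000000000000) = -0.2285*m^5 - 6.5808*m^4 - 2.2393*m^3 - 16.0407*m^2 - 10.511*m - 3.9759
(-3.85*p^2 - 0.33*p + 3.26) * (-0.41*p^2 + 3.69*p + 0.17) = 1.5785*p^4 - 14.0712*p^3 - 3.2088*p^2 + 11.9733*p + 0.5542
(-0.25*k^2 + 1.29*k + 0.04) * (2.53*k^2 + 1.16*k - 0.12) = -0.6325*k^4 + 2.9737*k^3 + 1.6276*k^2 - 0.1084*k - 0.0048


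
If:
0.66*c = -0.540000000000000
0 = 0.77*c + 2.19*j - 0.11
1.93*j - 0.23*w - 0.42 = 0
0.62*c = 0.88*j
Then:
No Solution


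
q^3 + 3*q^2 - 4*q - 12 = (q - 2)*(q + 2)*(q + 3)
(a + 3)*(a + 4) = a^2 + 7*a + 12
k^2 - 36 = (k - 6)*(k + 6)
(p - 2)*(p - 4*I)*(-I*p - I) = -I*p^3 - 4*p^2 + I*p^2 + 4*p + 2*I*p + 8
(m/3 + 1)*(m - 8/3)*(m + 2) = m^3/3 + 7*m^2/9 - 22*m/9 - 16/3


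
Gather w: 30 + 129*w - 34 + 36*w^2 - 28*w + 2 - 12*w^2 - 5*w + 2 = 24*w^2 + 96*w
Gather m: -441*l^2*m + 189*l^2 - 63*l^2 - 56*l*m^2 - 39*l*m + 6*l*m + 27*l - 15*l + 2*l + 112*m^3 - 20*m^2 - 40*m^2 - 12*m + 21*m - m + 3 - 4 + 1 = 126*l^2 + 14*l + 112*m^3 + m^2*(-56*l - 60) + m*(-441*l^2 - 33*l + 8)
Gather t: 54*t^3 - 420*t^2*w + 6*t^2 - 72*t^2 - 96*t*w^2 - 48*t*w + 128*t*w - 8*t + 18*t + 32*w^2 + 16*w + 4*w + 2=54*t^3 + t^2*(-420*w - 66) + t*(-96*w^2 + 80*w + 10) + 32*w^2 + 20*w + 2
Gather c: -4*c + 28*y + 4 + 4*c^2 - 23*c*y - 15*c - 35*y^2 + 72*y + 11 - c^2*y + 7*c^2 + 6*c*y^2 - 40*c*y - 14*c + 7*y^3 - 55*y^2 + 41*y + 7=c^2*(11 - y) + c*(6*y^2 - 63*y - 33) + 7*y^3 - 90*y^2 + 141*y + 22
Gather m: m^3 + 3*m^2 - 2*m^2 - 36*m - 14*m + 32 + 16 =m^3 + m^2 - 50*m + 48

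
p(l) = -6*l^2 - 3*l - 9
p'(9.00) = -111.00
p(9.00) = -522.00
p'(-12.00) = 141.00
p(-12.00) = -837.00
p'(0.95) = -14.40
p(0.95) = -17.26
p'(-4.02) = 45.24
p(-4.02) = -93.90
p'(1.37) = -19.44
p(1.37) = -24.37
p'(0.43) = -8.16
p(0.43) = -11.40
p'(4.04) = -51.48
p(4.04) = -119.05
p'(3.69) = -47.28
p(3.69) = -101.77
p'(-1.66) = 16.92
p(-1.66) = -20.55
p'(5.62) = -70.44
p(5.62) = -215.37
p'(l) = -12*l - 3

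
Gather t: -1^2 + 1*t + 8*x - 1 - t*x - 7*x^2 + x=t*(1 - x) - 7*x^2 + 9*x - 2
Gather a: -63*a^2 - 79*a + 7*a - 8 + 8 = -63*a^2 - 72*a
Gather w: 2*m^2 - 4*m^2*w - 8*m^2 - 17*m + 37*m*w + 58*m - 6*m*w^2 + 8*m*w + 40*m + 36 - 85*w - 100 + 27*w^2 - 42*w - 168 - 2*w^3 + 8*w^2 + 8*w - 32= -6*m^2 + 81*m - 2*w^3 + w^2*(35 - 6*m) + w*(-4*m^2 + 45*m - 119) - 264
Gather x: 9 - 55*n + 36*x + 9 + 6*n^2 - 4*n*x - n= 6*n^2 - 56*n + x*(36 - 4*n) + 18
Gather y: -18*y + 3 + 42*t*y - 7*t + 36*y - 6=-7*t + y*(42*t + 18) - 3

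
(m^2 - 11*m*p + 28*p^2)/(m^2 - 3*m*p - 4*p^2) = (m - 7*p)/(m + p)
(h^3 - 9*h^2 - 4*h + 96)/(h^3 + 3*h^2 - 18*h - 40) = (h^2 - 5*h - 24)/(h^2 + 7*h + 10)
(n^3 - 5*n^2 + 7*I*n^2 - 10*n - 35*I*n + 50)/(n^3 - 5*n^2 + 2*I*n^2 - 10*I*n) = (n + 5*I)/n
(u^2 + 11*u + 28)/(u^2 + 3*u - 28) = (u + 4)/(u - 4)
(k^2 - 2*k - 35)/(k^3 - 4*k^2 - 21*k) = (k + 5)/(k*(k + 3))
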